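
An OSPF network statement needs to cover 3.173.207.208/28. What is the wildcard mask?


Subnet mask: 255.255.255.240
Wildcard = 255.255.255.255 - subnet mask
255 - 255 = 0
255 - 255 = 0
255 - 255 = 0
255 - 240 = 15
Wildcard: 0.0.0.15


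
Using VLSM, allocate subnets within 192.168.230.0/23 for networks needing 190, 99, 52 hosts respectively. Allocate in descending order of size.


190 hosts -> /24 (254 usable): 192.168.230.0/24
99 hosts -> /25 (126 usable): 192.168.231.0/25
52 hosts -> /26 (62 usable): 192.168.231.128/26
Allocation: 192.168.230.0/24 (190 hosts, 254 usable); 192.168.231.0/25 (99 hosts, 126 usable); 192.168.231.128/26 (52 hosts, 62 usable)


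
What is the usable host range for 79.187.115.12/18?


Network: 79.187.64.0
Broadcast: 79.187.127.255
First usable = network + 1
Last usable = broadcast - 1
Range: 79.187.64.1 to 79.187.127.254


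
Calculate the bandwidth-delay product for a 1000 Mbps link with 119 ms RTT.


BDP = bandwidth * RTT
= 1000 Mbps * 119 ms
= 1000 * 1e6 * 119 / 1000 bits
= 119000000 bits
= 14875000 bytes
= 14526.3672 KB
BDP = 119000000 bits (14875000 bytes)


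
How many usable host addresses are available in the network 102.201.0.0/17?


Host bits = 32 - 17 = 15
Total addresses = 2^15 = 32768
Usable = total - 2 (network and broadcast)
Usable hosts: 32766


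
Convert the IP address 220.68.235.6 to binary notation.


220 = 11011100
68 = 01000100
235 = 11101011
6 = 00000110
Binary: 11011100.01000100.11101011.00000110


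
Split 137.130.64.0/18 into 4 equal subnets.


New prefix = 18 + 2 = 20
Each subnet has 4096 addresses
  137.130.64.0/20
  137.130.80.0/20
  137.130.96.0/20
  137.130.112.0/20
Subnets: 137.130.64.0/20, 137.130.80.0/20, 137.130.96.0/20, 137.130.112.0/20


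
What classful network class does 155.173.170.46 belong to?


First octet: 155
Binary: 10011011
10xxxxxx -> Class B (128-191)
Class B, default mask 255.255.0.0 (/16)


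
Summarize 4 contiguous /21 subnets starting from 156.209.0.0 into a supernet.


Original prefix: /21
Number of subnets: 4 = 2^2
New prefix = 21 - 2 = 19
Supernet: 156.209.0.0/19


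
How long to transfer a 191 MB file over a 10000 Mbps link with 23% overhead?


Effective throughput = 10000 * (1 - 23/100) = 7700 Mbps
File size in Mb = 191 * 8 = 1528 Mb
Time = 1528 / 7700
Time = 0.1984 seconds


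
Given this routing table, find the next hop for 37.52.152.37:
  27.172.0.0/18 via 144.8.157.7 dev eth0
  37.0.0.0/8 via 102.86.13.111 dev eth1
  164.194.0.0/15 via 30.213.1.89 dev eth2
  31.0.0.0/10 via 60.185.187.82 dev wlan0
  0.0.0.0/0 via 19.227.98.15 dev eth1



Longest prefix match for 37.52.152.37:
  /18 27.172.0.0: no
  /8 37.0.0.0: MATCH
  /15 164.194.0.0: no
  /10 31.0.0.0: no
  /0 0.0.0.0: MATCH
Selected: next-hop 102.86.13.111 via eth1 (matched /8)


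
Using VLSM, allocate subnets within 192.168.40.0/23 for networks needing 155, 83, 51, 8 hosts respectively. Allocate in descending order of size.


155 hosts -> /24 (254 usable): 192.168.40.0/24
83 hosts -> /25 (126 usable): 192.168.41.0/25
51 hosts -> /26 (62 usable): 192.168.41.128/26
8 hosts -> /28 (14 usable): 192.168.41.192/28
Allocation: 192.168.40.0/24 (155 hosts, 254 usable); 192.168.41.0/25 (83 hosts, 126 usable); 192.168.41.128/26 (51 hosts, 62 usable); 192.168.41.192/28 (8 hosts, 14 usable)


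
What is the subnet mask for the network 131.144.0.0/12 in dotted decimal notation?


/12 means 12 network bits, 20 host bits
Binary: 11111111111100000000000000000000
Mask: 255.240.0.0


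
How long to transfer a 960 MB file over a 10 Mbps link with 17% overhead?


Effective throughput = 10 * (1 - 17/100) = 8.3 Mbps
File size in Mb = 960 * 8 = 7680 Mb
Time = 7680 / 8.3
Time = 925.3012 seconds


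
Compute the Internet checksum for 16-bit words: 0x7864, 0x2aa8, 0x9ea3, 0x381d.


Sum all words (with carry folding):
+ 0x7864 = 0x7864
+ 0x2aa8 = 0xa30c
+ 0x9ea3 = 0x41b0
+ 0x381d = 0x79cd
One's complement: ~0x79cd
Checksum = 0x8632


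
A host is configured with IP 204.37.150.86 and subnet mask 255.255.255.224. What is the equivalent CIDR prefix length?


Binary: 11111111.11111111.11111111.11100000
Count leading 1s
Prefix: /27


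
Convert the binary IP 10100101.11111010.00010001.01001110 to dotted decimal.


10100101 = 165
11111010 = 250
00010001 = 17
01001110 = 78
IP: 165.250.17.78


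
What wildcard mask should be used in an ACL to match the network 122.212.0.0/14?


Subnet mask: 255.252.0.0
Wildcard = 255.255.255.255 - subnet mask
255 - 255 = 0
255 - 252 = 3
255 - 0 = 255
255 - 0 = 255
Wildcard: 0.3.255.255


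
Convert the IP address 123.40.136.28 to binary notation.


123 = 01111011
40 = 00101000
136 = 10001000
28 = 00011100
Binary: 01111011.00101000.10001000.00011100


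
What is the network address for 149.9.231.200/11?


IP:   10010101.00001001.11100111.11001000
Mask: 11111111.11100000.00000000.00000000
AND operation:
Net:  10010101.00000000.00000000.00000000
Network: 149.0.0.0/11


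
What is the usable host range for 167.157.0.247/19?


Network: 167.157.0.0
Broadcast: 167.157.31.255
First usable = network + 1
Last usable = broadcast - 1
Range: 167.157.0.1 to 167.157.31.254


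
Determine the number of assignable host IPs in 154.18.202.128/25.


Host bits = 32 - 25 = 7
Total addresses = 2^7 = 128
Usable = total - 2 (network and broadcast)
Usable hosts: 126


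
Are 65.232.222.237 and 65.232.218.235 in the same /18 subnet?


Mask: 255.255.192.0
65.232.222.237 AND mask = 65.232.192.0
65.232.218.235 AND mask = 65.232.192.0
Yes, same subnet (65.232.192.0)


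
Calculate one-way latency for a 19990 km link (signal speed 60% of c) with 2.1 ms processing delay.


Speed = 0.6 * 3e5 km/s = 180000 km/s
Propagation delay = 19990 / 180000 = 0.1111 s = 111.0556 ms
Processing delay = 2.1 ms
Total one-way latency = 113.1556 ms


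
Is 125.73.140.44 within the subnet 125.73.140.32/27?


Subnet network: 125.73.140.32
Test IP AND mask: 125.73.140.32
Yes, 125.73.140.44 is in 125.73.140.32/27


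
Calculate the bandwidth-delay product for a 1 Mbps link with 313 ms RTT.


BDP = bandwidth * RTT
= 1 Mbps * 313 ms
= 1 * 1e6 * 313 / 1000 bits
= 313000 bits
= 39125 bytes
= 38.208 KB
BDP = 313000 bits (39125 bytes)


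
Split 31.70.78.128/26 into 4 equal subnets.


New prefix = 26 + 2 = 28
Each subnet has 16 addresses
  31.70.78.128/28
  31.70.78.144/28
  31.70.78.160/28
  31.70.78.176/28
Subnets: 31.70.78.128/28, 31.70.78.144/28, 31.70.78.160/28, 31.70.78.176/28


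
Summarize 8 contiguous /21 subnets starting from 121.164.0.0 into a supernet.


Original prefix: /21
Number of subnets: 8 = 2^3
New prefix = 21 - 3 = 18
Supernet: 121.164.0.0/18


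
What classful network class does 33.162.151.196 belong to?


First octet: 33
Binary: 00100001
0xxxxxxx -> Class A (1-126)
Class A, default mask 255.0.0.0 (/8)


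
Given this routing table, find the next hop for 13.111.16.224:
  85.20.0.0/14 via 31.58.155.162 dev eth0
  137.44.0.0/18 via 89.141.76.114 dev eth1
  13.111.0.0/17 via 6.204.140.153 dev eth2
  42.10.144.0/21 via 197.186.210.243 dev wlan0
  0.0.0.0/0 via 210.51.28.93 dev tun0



Longest prefix match for 13.111.16.224:
  /14 85.20.0.0: no
  /18 137.44.0.0: no
  /17 13.111.0.0: MATCH
  /21 42.10.144.0: no
  /0 0.0.0.0: MATCH
Selected: next-hop 6.204.140.153 via eth2 (matched /17)


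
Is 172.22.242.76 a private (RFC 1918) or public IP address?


RFC 1918 private ranges:
  10.0.0.0/8 (10.0.0.0 - 10.255.255.255)
  172.16.0.0/12 (172.16.0.0 - 172.31.255.255)
  192.168.0.0/16 (192.168.0.0 - 192.168.255.255)
Private (in 172.16.0.0/12)


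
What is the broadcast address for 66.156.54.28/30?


Network: 66.156.54.28/30
Host bits = 2
Set all host bits to 1:
Broadcast: 66.156.54.31


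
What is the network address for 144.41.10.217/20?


IP:   10010000.00101001.00001010.11011001
Mask: 11111111.11111111.11110000.00000000
AND operation:
Net:  10010000.00101001.00000000.00000000
Network: 144.41.0.0/20


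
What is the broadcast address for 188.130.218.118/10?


Network: 188.128.0.0/10
Host bits = 22
Set all host bits to 1:
Broadcast: 188.191.255.255


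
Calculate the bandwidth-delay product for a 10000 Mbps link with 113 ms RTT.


BDP = bandwidth * RTT
= 10000 Mbps * 113 ms
= 10000 * 1e6 * 113 / 1000 bits
= 1130000000 bits
= 141250000 bytes
= 137939.4531 KB
BDP = 1130000000 bits (141250000 bytes)


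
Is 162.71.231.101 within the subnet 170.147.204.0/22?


Subnet network: 170.147.204.0
Test IP AND mask: 162.71.228.0
No, 162.71.231.101 is not in 170.147.204.0/22


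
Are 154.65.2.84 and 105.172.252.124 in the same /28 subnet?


Mask: 255.255.255.240
154.65.2.84 AND mask = 154.65.2.80
105.172.252.124 AND mask = 105.172.252.112
No, different subnets (154.65.2.80 vs 105.172.252.112)


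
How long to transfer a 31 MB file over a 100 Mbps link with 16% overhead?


Effective throughput = 100 * (1 - 16/100) = 84 Mbps
File size in Mb = 31 * 8 = 248 Mb
Time = 248 / 84
Time = 2.9524 seconds


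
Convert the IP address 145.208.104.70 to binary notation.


145 = 10010001
208 = 11010000
104 = 01101000
70 = 01000110
Binary: 10010001.11010000.01101000.01000110


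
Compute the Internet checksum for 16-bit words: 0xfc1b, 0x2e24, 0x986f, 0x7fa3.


Sum all words (with carry folding):
+ 0xfc1b = 0xfc1b
+ 0x2e24 = 0x2a40
+ 0x986f = 0xc2af
+ 0x7fa3 = 0x4253
One's complement: ~0x4253
Checksum = 0xbdac


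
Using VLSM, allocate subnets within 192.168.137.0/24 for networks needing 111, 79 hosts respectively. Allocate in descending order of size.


111 hosts -> /25 (126 usable): 192.168.137.0/25
79 hosts -> /25 (126 usable): 192.168.137.128/25
Allocation: 192.168.137.0/25 (111 hosts, 126 usable); 192.168.137.128/25 (79 hosts, 126 usable)


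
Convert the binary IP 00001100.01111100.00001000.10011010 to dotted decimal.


00001100 = 12
01111100 = 124
00001000 = 8
10011010 = 154
IP: 12.124.8.154


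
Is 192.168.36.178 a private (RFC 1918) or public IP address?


RFC 1918 private ranges:
  10.0.0.0/8 (10.0.0.0 - 10.255.255.255)
  172.16.0.0/12 (172.16.0.0 - 172.31.255.255)
  192.168.0.0/16 (192.168.0.0 - 192.168.255.255)
Private (in 192.168.0.0/16)


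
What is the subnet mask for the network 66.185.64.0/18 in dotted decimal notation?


/18 means 18 network bits, 14 host bits
Binary: 11111111111111111100000000000000
Mask: 255.255.192.0


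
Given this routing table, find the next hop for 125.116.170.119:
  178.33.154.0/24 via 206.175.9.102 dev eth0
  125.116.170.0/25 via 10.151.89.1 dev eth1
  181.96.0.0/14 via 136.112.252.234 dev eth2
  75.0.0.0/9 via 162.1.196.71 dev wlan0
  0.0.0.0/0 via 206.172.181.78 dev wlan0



Longest prefix match for 125.116.170.119:
  /24 178.33.154.0: no
  /25 125.116.170.0: MATCH
  /14 181.96.0.0: no
  /9 75.0.0.0: no
  /0 0.0.0.0: MATCH
Selected: next-hop 10.151.89.1 via eth1 (matched /25)


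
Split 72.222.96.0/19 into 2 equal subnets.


New prefix = 19 + 1 = 20
Each subnet has 4096 addresses
  72.222.96.0/20
  72.222.112.0/20
Subnets: 72.222.96.0/20, 72.222.112.0/20


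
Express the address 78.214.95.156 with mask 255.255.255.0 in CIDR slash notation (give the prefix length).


Binary: 11111111.11111111.11111111.00000000
Count leading 1s
Prefix: /24


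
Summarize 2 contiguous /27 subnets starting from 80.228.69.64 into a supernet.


Original prefix: /27
Number of subnets: 2 = 2^1
New prefix = 27 - 1 = 26
Supernet: 80.228.69.64/26


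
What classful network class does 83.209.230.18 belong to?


First octet: 83
Binary: 01010011
0xxxxxxx -> Class A (1-126)
Class A, default mask 255.0.0.0 (/8)


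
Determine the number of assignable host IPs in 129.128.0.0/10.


Host bits = 32 - 10 = 22
Total addresses = 2^22 = 4194304
Usable = total - 2 (network and broadcast)
Usable hosts: 4194302


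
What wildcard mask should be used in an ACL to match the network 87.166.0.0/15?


Subnet mask: 255.254.0.0
Wildcard = 255.255.255.255 - subnet mask
255 - 255 = 0
255 - 254 = 1
255 - 0 = 255
255 - 0 = 255
Wildcard: 0.1.255.255


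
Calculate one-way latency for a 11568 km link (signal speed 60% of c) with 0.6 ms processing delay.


Speed = 0.6 * 3e5 km/s = 180000 km/s
Propagation delay = 11568 / 180000 = 0.0643 s = 64.2667 ms
Processing delay = 0.6 ms
Total one-way latency = 64.8667 ms


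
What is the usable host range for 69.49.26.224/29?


Network: 69.49.26.224
Broadcast: 69.49.26.231
First usable = network + 1
Last usable = broadcast - 1
Range: 69.49.26.225 to 69.49.26.230


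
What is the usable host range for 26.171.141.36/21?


Network: 26.171.136.0
Broadcast: 26.171.143.255
First usable = network + 1
Last usable = broadcast - 1
Range: 26.171.136.1 to 26.171.143.254


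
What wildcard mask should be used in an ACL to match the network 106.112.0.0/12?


Subnet mask: 255.240.0.0
Wildcard = 255.255.255.255 - subnet mask
255 - 255 = 0
255 - 240 = 15
255 - 0 = 255
255 - 0 = 255
Wildcard: 0.15.255.255


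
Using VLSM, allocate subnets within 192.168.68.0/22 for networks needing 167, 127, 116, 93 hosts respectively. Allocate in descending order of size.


167 hosts -> /24 (254 usable): 192.168.68.0/24
127 hosts -> /24 (254 usable): 192.168.69.0/24
116 hosts -> /25 (126 usable): 192.168.70.0/25
93 hosts -> /25 (126 usable): 192.168.70.128/25
Allocation: 192.168.68.0/24 (167 hosts, 254 usable); 192.168.69.0/24 (127 hosts, 254 usable); 192.168.70.0/25 (116 hosts, 126 usable); 192.168.70.128/25 (93 hosts, 126 usable)


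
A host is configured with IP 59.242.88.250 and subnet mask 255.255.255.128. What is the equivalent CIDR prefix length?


Binary: 11111111.11111111.11111111.10000000
Count leading 1s
Prefix: /25


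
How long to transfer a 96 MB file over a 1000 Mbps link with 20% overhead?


Effective throughput = 1000 * (1 - 20/100) = 800 Mbps
File size in Mb = 96 * 8 = 768 Mb
Time = 768 / 800
Time = 0.96 seconds


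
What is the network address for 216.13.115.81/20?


IP:   11011000.00001101.01110011.01010001
Mask: 11111111.11111111.11110000.00000000
AND operation:
Net:  11011000.00001101.01110000.00000000
Network: 216.13.112.0/20


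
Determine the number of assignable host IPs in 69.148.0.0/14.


Host bits = 32 - 14 = 18
Total addresses = 2^18 = 262144
Usable = total - 2 (network and broadcast)
Usable hosts: 262142


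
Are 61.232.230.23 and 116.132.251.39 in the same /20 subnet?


Mask: 255.255.240.0
61.232.230.23 AND mask = 61.232.224.0
116.132.251.39 AND mask = 116.132.240.0
No, different subnets (61.232.224.0 vs 116.132.240.0)


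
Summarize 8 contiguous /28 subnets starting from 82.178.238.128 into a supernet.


Original prefix: /28
Number of subnets: 8 = 2^3
New prefix = 28 - 3 = 25
Supernet: 82.178.238.128/25


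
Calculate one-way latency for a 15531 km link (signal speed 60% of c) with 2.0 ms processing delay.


Speed = 0.6 * 3e5 km/s = 180000 km/s
Propagation delay = 15531 / 180000 = 0.0863 s = 86.2833 ms
Processing delay = 2.0 ms
Total one-way latency = 88.2833 ms


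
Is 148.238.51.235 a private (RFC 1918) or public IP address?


RFC 1918 private ranges:
  10.0.0.0/8 (10.0.0.0 - 10.255.255.255)
  172.16.0.0/12 (172.16.0.0 - 172.31.255.255)
  192.168.0.0/16 (192.168.0.0 - 192.168.255.255)
Public (not in any RFC 1918 range)


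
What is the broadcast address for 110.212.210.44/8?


Network: 110.0.0.0/8
Host bits = 24
Set all host bits to 1:
Broadcast: 110.255.255.255


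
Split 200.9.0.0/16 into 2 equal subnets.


New prefix = 16 + 1 = 17
Each subnet has 32768 addresses
  200.9.0.0/17
  200.9.128.0/17
Subnets: 200.9.0.0/17, 200.9.128.0/17


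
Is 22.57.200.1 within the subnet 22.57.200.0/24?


Subnet network: 22.57.200.0
Test IP AND mask: 22.57.200.0
Yes, 22.57.200.1 is in 22.57.200.0/24


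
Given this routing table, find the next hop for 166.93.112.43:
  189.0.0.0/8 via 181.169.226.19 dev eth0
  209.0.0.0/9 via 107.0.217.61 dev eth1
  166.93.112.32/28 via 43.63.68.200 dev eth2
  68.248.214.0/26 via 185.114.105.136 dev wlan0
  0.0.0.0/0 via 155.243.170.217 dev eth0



Longest prefix match for 166.93.112.43:
  /8 189.0.0.0: no
  /9 209.0.0.0: no
  /28 166.93.112.32: MATCH
  /26 68.248.214.0: no
  /0 0.0.0.0: MATCH
Selected: next-hop 43.63.68.200 via eth2 (matched /28)


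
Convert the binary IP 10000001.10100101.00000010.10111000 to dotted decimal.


10000001 = 129
10100101 = 165
00000010 = 2
10111000 = 184
IP: 129.165.2.184


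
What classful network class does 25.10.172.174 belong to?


First octet: 25
Binary: 00011001
0xxxxxxx -> Class A (1-126)
Class A, default mask 255.0.0.0 (/8)


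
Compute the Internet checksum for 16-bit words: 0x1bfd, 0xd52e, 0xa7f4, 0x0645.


Sum all words (with carry folding):
+ 0x1bfd = 0x1bfd
+ 0xd52e = 0xf12b
+ 0xa7f4 = 0x9920
+ 0x0645 = 0x9f65
One's complement: ~0x9f65
Checksum = 0x609a


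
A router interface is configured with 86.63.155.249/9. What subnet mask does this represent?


/9 means 9 network bits, 23 host bits
Binary: 11111111100000000000000000000000
Mask: 255.128.0.0


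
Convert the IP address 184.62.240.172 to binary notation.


184 = 10111000
62 = 00111110
240 = 11110000
172 = 10101100
Binary: 10111000.00111110.11110000.10101100


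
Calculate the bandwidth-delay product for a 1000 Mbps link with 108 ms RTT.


BDP = bandwidth * RTT
= 1000 Mbps * 108 ms
= 1000 * 1e6 * 108 / 1000 bits
= 108000000 bits
= 13500000 bytes
= 13183.5938 KB
BDP = 108000000 bits (13500000 bytes)


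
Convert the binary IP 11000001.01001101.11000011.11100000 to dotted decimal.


11000001 = 193
01001101 = 77
11000011 = 195
11100000 = 224
IP: 193.77.195.224


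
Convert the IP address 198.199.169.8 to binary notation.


198 = 11000110
199 = 11000111
169 = 10101001
8 = 00001000
Binary: 11000110.11000111.10101001.00001000


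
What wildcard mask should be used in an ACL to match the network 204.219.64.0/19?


Subnet mask: 255.255.224.0
Wildcard = 255.255.255.255 - subnet mask
255 - 255 = 0
255 - 255 = 0
255 - 224 = 31
255 - 0 = 255
Wildcard: 0.0.31.255


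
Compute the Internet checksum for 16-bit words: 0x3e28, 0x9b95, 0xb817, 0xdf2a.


Sum all words (with carry folding):
+ 0x3e28 = 0x3e28
+ 0x9b95 = 0xd9bd
+ 0xb817 = 0x91d5
+ 0xdf2a = 0x7100
One's complement: ~0x7100
Checksum = 0x8eff


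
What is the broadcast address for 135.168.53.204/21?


Network: 135.168.48.0/21
Host bits = 11
Set all host bits to 1:
Broadcast: 135.168.55.255


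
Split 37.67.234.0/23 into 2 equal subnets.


New prefix = 23 + 1 = 24
Each subnet has 256 addresses
  37.67.234.0/24
  37.67.235.0/24
Subnets: 37.67.234.0/24, 37.67.235.0/24


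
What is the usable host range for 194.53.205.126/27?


Network: 194.53.205.96
Broadcast: 194.53.205.127
First usable = network + 1
Last usable = broadcast - 1
Range: 194.53.205.97 to 194.53.205.126


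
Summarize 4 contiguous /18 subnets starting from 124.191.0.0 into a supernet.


Original prefix: /18
Number of subnets: 4 = 2^2
New prefix = 18 - 2 = 16
Supernet: 124.191.0.0/16


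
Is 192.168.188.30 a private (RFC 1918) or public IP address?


RFC 1918 private ranges:
  10.0.0.0/8 (10.0.0.0 - 10.255.255.255)
  172.16.0.0/12 (172.16.0.0 - 172.31.255.255)
  192.168.0.0/16 (192.168.0.0 - 192.168.255.255)
Private (in 192.168.0.0/16)


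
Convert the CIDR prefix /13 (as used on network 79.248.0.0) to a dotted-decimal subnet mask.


/13 means 13 network bits, 19 host bits
Binary: 11111111111110000000000000000000
Mask: 255.248.0.0


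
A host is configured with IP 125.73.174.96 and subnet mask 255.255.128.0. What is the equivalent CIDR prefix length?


Binary: 11111111.11111111.10000000.00000000
Count leading 1s
Prefix: /17


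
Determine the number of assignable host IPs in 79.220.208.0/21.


Host bits = 32 - 21 = 11
Total addresses = 2^11 = 2048
Usable = total - 2 (network and broadcast)
Usable hosts: 2046


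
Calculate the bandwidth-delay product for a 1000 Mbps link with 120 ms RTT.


BDP = bandwidth * RTT
= 1000 Mbps * 120 ms
= 1000 * 1e6 * 120 / 1000 bits
= 120000000 bits
= 15000000 bytes
= 14648.4375 KB
BDP = 120000000 bits (15000000 bytes)


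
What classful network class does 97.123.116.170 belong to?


First octet: 97
Binary: 01100001
0xxxxxxx -> Class A (1-126)
Class A, default mask 255.0.0.0 (/8)


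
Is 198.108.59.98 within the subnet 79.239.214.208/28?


Subnet network: 79.239.214.208
Test IP AND mask: 198.108.59.96
No, 198.108.59.98 is not in 79.239.214.208/28


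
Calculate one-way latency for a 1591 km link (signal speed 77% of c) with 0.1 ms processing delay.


Speed = 0.77 * 3e5 km/s = 231000 km/s
Propagation delay = 1591 / 231000 = 0.0069 s = 6.8874 ms
Processing delay = 0.1 ms
Total one-way latency = 6.9874 ms


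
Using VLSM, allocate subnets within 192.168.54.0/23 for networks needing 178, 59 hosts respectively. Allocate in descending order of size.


178 hosts -> /24 (254 usable): 192.168.54.0/24
59 hosts -> /26 (62 usable): 192.168.55.0/26
Allocation: 192.168.54.0/24 (178 hosts, 254 usable); 192.168.55.0/26 (59 hosts, 62 usable)


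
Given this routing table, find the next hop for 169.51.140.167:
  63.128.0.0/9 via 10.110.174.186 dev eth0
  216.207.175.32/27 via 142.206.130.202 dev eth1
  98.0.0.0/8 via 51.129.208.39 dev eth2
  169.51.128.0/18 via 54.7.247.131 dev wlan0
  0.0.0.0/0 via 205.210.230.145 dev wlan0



Longest prefix match for 169.51.140.167:
  /9 63.128.0.0: no
  /27 216.207.175.32: no
  /8 98.0.0.0: no
  /18 169.51.128.0: MATCH
  /0 0.0.0.0: MATCH
Selected: next-hop 54.7.247.131 via wlan0 (matched /18)


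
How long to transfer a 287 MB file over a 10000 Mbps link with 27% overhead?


Effective throughput = 10000 * (1 - 27/100) = 7300 Mbps
File size in Mb = 287 * 8 = 2296 Mb
Time = 2296 / 7300
Time = 0.3145 seconds


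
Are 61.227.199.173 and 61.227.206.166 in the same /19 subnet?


Mask: 255.255.224.0
61.227.199.173 AND mask = 61.227.192.0
61.227.206.166 AND mask = 61.227.192.0
Yes, same subnet (61.227.192.0)


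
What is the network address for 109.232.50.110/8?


IP:   01101101.11101000.00110010.01101110
Mask: 11111111.00000000.00000000.00000000
AND operation:
Net:  01101101.00000000.00000000.00000000
Network: 109.0.0.0/8


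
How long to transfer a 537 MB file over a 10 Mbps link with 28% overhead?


Effective throughput = 10 * (1 - 28/100) = 7.2 Mbps
File size in Mb = 537 * 8 = 4296 Mb
Time = 4296 / 7.2
Time = 596.6667 seconds


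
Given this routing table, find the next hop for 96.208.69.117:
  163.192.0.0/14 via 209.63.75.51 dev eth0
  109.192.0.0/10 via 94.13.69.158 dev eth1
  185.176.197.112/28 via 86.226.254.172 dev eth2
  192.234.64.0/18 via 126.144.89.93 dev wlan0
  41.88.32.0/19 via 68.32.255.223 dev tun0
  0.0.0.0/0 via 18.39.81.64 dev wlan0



Longest prefix match for 96.208.69.117:
  /14 163.192.0.0: no
  /10 109.192.0.0: no
  /28 185.176.197.112: no
  /18 192.234.64.0: no
  /19 41.88.32.0: no
  /0 0.0.0.0: MATCH
Selected: next-hop 18.39.81.64 via wlan0 (matched /0)


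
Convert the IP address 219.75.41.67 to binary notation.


219 = 11011011
75 = 01001011
41 = 00101001
67 = 01000011
Binary: 11011011.01001011.00101001.01000011


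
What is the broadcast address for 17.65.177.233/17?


Network: 17.65.128.0/17
Host bits = 15
Set all host bits to 1:
Broadcast: 17.65.255.255


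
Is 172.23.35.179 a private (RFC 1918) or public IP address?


RFC 1918 private ranges:
  10.0.0.0/8 (10.0.0.0 - 10.255.255.255)
  172.16.0.0/12 (172.16.0.0 - 172.31.255.255)
  192.168.0.0/16 (192.168.0.0 - 192.168.255.255)
Private (in 172.16.0.0/12)


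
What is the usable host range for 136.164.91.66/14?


Network: 136.164.0.0
Broadcast: 136.167.255.255
First usable = network + 1
Last usable = broadcast - 1
Range: 136.164.0.1 to 136.167.255.254


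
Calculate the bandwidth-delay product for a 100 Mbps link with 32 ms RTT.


BDP = bandwidth * RTT
= 100 Mbps * 32 ms
= 100 * 1e6 * 32 / 1000 bits
= 3200000 bits
= 400000 bytes
= 390.625 KB
BDP = 3200000 bits (400000 bytes)


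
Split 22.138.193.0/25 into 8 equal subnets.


New prefix = 25 + 3 = 28
Each subnet has 16 addresses
  22.138.193.0/28
  22.138.193.16/28
  22.138.193.32/28
  22.138.193.48/28
  22.138.193.64/28
  22.138.193.80/28
  22.138.193.96/28
  22.138.193.112/28
Subnets: 22.138.193.0/28, 22.138.193.16/28, 22.138.193.32/28, 22.138.193.48/28, 22.138.193.64/28, 22.138.193.80/28, 22.138.193.96/28, 22.138.193.112/28


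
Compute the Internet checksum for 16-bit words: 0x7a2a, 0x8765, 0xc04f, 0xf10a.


Sum all words (with carry folding):
+ 0x7a2a = 0x7a2a
+ 0x8765 = 0x0190
+ 0xc04f = 0xc1df
+ 0xf10a = 0xb2ea
One's complement: ~0xb2ea
Checksum = 0x4d15


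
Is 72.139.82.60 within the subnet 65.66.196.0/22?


Subnet network: 65.66.196.0
Test IP AND mask: 72.139.80.0
No, 72.139.82.60 is not in 65.66.196.0/22


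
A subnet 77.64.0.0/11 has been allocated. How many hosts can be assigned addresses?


Host bits = 32 - 11 = 21
Total addresses = 2^21 = 2097152
Usable = total - 2 (network and broadcast)
Usable hosts: 2097150


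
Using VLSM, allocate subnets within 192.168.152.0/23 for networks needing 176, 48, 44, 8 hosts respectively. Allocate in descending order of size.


176 hosts -> /24 (254 usable): 192.168.152.0/24
48 hosts -> /26 (62 usable): 192.168.153.0/26
44 hosts -> /26 (62 usable): 192.168.153.64/26
8 hosts -> /28 (14 usable): 192.168.153.128/28
Allocation: 192.168.152.0/24 (176 hosts, 254 usable); 192.168.153.0/26 (48 hosts, 62 usable); 192.168.153.64/26 (44 hosts, 62 usable); 192.168.153.128/28 (8 hosts, 14 usable)


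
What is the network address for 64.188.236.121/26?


IP:   01000000.10111100.11101100.01111001
Mask: 11111111.11111111.11111111.11000000
AND operation:
Net:  01000000.10111100.11101100.01000000
Network: 64.188.236.64/26


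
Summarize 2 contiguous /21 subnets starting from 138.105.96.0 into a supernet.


Original prefix: /21
Number of subnets: 2 = 2^1
New prefix = 21 - 1 = 20
Supernet: 138.105.96.0/20


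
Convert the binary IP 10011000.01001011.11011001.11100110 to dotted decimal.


10011000 = 152
01001011 = 75
11011001 = 217
11100110 = 230
IP: 152.75.217.230


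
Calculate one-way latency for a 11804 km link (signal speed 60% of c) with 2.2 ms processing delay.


Speed = 0.6 * 3e5 km/s = 180000 km/s
Propagation delay = 11804 / 180000 = 0.0656 s = 65.5778 ms
Processing delay = 2.2 ms
Total one-way latency = 67.7778 ms


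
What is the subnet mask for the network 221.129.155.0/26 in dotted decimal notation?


/26 means 26 network bits, 6 host bits
Binary: 11111111111111111111111111000000
Mask: 255.255.255.192


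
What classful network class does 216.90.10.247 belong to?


First octet: 216
Binary: 11011000
110xxxxx -> Class C (192-223)
Class C, default mask 255.255.255.0 (/24)


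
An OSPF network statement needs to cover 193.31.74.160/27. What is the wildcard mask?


Subnet mask: 255.255.255.224
Wildcard = 255.255.255.255 - subnet mask
255 - 255 = 0
255 - 255 = 0
255 - 255 = 0
255 - 224 = 31
Wildcard: 0.0.0.31


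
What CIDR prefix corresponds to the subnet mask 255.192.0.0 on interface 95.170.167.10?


Binary: 11111111.11000000.00000000.00000000
Count leading 1s
Prefix: /10


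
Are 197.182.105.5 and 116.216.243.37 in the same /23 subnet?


Mask: 255.255.254.0
197.182.105.5 AND mask = 197.182.104.0
116.216.243.37 AND mask = 116.216.242.0
No, different subnets (197.182.104.0 vs 116.216.242.0)


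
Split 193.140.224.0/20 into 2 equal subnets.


New prefix = 20 + 1 = 21
Each subnet has 2048 addresses
  193.140.224.0/21
  193.140.232.0/21
Subnets: 193.140.224.0/21, 193.140.232.0/21


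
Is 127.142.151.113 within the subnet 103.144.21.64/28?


Subnet network: 103.144.21.64
Test IP AND mask: 127.142.151.112
No, 127.142.151.113 is not in 103.144.21.64/28


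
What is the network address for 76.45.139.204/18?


IP:   01001100.00101101.10001011.11001100
Mask: 11111111.11111111.11000000.00000000
AND operation:
Net:  01001100.00101101.10000000.00000000
Network: 76.45.128.0/18


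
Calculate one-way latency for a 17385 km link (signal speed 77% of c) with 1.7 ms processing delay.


Speed = 0.77 * 3e5 km/s = 231000 km/s
Propagation delay = 17385 / 231000 = 0.0753 s = 75.2597 ms
Processing delay = 1.7 ms
Total one-way latency = 76.9597 ms


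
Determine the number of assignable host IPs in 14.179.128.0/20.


Host bits = 32 - 20 = 12
Total addresses = 2^12 = 4096
Usable = total - 2 (network and broadcast)
Usable hosts: 4094


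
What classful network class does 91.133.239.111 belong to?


First octet: 91
Binary: 01011011
0xxxxxxx -> Class A (1-126)
Class A, default mask 255.0.0.0 (/8)


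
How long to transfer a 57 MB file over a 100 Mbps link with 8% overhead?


Effective throughput = 100 * (1 - 8/100) = 92 Mbps
File size in Mb = 57 * 8 = 456 Mb
Time = 456 / 92
Time = 4.9565 seconds


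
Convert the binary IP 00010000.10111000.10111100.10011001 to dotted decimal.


00010000 = 16
10111000 = 184
10111100 = 188
10011001 = 153
IP: 16.184.188.153


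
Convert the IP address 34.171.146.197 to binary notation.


34 = 00100010
171 = 10101011
146 = 10010010
197 = 11000101
Binary: 00100010.10101011.10010010.11000101


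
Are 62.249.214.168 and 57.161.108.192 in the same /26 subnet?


Mask: 255.255.255.192
62.249.214.168 AND mask = 62.249.214.128
57.161.108.192 AND mask = 57.161.108.192
No, different subnets (62.249.214.128 vs 57.161.108.192)


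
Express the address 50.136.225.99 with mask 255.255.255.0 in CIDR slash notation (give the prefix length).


Binary: 11111111.11111111.11111111.00000000
Count leading 1s
Prefix: /24


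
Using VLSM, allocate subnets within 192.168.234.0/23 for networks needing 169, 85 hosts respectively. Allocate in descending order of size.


169 hosts -> /24 (254 usable): 192.168.234.0/24
85 hosts -> /25 (126 usable): 192.168.235.0/25
Allocation: 192.168.234.0/24 (169 hosts, 254 usable); 192.168.235.0/25 (85 hosts, 126 usable)


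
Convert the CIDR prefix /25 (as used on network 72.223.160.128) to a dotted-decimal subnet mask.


/25 means 25 network bits, 7 host bits
Binary: 11111111111111111111111110000000
Mask: 255.255.255.128


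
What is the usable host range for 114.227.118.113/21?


Network: 114.227.112.0
Broadcast: 114.227.119.255
First usable = network + 1
Last usable = broadcast - 1
Range: 114.227.112.1 to 114.227.119.254


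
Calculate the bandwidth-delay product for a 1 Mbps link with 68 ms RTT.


BDP = bandwidth * RTT
= 1 Mbps * 68 ms
= 1 * 1e6 * 68 / 1000 bits
= 68000 bits
= 8500 bytes
= 8.3008 KB
BDP = 68000 bits (8500 bytes)


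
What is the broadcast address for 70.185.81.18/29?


Network: 70.185.81.16/29
Host bits = 3
Set all host bits to 1:
Broadcast: 70.185.81.23


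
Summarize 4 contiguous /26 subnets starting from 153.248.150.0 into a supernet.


Original prefix: /26
Number of subnets: 4 = 2^2
New prefix = 26 - 2 = 24
Supernet: 153.248.150.0/24


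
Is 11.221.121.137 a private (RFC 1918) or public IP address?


RFC 1918 private ranges:
  10.0.0.0/8 (10.0.0.0 - 10.255.255.255)
  172.16.0.0/12 (172.16.0.0 - 172.31.255.255)
  192.168.0.0/16 (192.168.0.0 - 192.168.255.255)
Public (not in any RFC 1918 range)


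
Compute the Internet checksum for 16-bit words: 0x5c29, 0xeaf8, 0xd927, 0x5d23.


Sum all words (with carry folding):
+ 0x5c29 = 0x5c29
+ 0xeaf8 = 0x4722
+ 0xd927 = 0x204a
+ 0x5d23 = 0x7d6d
One's complement: ~0x7d6d
Checksum = 0x8292


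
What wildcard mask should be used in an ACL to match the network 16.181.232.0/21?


Subnet mask: 255.255.248.0
Wildcard = 255.255.255.255 - subnet mask
255 - 255 = 0
255 - 255 = 0
255 - 248 = 7
255 - 0 = 255
Wildcard: 0.0.7.255


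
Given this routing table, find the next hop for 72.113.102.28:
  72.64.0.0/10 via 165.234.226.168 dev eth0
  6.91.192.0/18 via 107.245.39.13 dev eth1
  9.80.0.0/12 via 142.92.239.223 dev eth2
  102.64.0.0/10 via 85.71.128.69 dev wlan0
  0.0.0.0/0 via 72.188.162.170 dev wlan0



Longest prefix match for 72.113.102.28:
  /10 72.64.0.0: MATCH
  /18 6.91.192.0: no
  /12 9.80.0.0: no
  /10 102.64.0.0: no
  /0 0.0.0.0: MATCH
Selected: next-hop 165.234.226.168 via eth0 (matched /10)


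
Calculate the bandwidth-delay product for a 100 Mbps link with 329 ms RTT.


BDP = bandwidth * RTT
= 100 Mbps * 329 ms
= 100 * 1e6 * 329 / 1000 bits
= 32900000 bits
= 4112500 bytes
= 4016.1133 KB
BDP = 32900000 bits (4112500 bytes)


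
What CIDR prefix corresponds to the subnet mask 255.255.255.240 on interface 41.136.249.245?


Binary: 11111111.11111111.11111111.11110000
Count leading 1s
Prefix: /28


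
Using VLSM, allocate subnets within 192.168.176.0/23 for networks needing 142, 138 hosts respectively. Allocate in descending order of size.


142 hosts -> /24 (254 usable): 192.168.176.0/24
138 hosts -> /24 (254 usable): 192.168.177.0/24
Allocation: 192.168.176.0/24 (142 hosts, 254 usable); 192.168.177.0/24 (138 hosts, 254 usable)


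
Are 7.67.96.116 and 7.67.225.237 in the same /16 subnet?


Mask: 255.255.0.0
7.67.96.116 AND mask = 7.67.0.0
7.67.225.237 AND mask = 7.67.0.0
Yes, same subnet (7.67.0.0)


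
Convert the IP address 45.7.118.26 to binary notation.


45 = 00101101
7 = 00000111
118 = 01110110
26 = 00011010
Binary: 00101101.00000111.01110110.00011010


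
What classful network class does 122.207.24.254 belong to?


First octet: 122
Binary: 01111010
0xxxxxxx -> Class A (1-126)
Class A, default mask 255.0.0.0 (/8)


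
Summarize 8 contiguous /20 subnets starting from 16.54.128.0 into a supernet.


Original prefix: /20
Number of subnets: 8 = 2^3
New prefix = 20 - 3 = 17
Supernet: 16.54.128.0/17


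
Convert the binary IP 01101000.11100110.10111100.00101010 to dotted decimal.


01101000 = 104
11100110 = 230
10111100 = 188
00101010 = 42
IP: 104.230.188.42


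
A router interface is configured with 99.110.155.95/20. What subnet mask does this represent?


/20 means 20 network bits, 12 host bits
Binary: 11111111111111111111000000000000
Mask: 255.255.240.0


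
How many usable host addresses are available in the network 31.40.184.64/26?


Host bits = 32 - 26 = 6
Total addresses = 2^6 = 64
Usable = total - 2 (network and broadcast)
Usable hosts: 62


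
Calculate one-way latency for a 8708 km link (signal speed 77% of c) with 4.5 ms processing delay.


Speed = 0.77 * 3e5 km/s = 231000 km/s
Propagation delay = 8708 / 231000 = 0.0377 s = 37.697 ms
Processing delay = 4.5 ms
Total one-way latency = 42.197 ms


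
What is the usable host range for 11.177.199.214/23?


Network: 11.177.198.0
Broadcast: 11.177.199.255
First usable = network + 1
Last usable = broadcast - 1
Range: 11.177.198.1 to 11.177.199.254


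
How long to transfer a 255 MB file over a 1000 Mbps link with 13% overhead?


Effective throughput = 1000 * (1 - 13/100) = 870 Mbps
File size in Mb = 255 * 8 = 2040 Mb
Time = 2040 / 870
Time = 2.3448 seconds


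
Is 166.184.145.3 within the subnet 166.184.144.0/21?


Subnet network: 166.184.144.0
Test IP AND mask: 166.184.144.0
Yes, 166.184.145.3 is in 166.184.144.0/21


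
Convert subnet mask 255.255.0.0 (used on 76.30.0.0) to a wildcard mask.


Subnet mask: 255.255.0.0
Wildcard = 255.255.255.255 - subnet mask
255 - 255 = 0
255 - 255 = 0
255 - 0 = 255
255 - 0 = 255
Wildcard: 0.0.255.255


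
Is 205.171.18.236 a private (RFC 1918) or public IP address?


RFC 1918 private ranges:
  10.0.0.0/8 (10.0.0.0 - 10.255.255.255)
  172.16.0.0/12 (172.16.0.0 - 172.31.255.255)
  192.168.0.0/16 (192.168.0.0 - 192.168.255.255)
Public (not in any RFC 1918 range)


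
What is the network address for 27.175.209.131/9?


IP:   00011011.10101111.11010001.10000011
Mask: 11111111.10000000.00000000.00000000
AND operation:
Net:  00011011.10000000.00000000.00000000
Network: 27.128.0.0/9


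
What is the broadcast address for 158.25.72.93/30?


Network: 158.25.72.92/30
Host bits = 2
Set all host bits to 1:
Broadcast: 158.25.72.95


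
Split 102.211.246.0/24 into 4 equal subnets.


New prefix = 24 + 2 = 26
Each subnet has 64 addresses
  102.211.246.0/26
  102.211.246.64/26
  102.211.246.128/26
  102.211.246.192/26
Subnets: 102.211.246.0/26, 102.211.246.64/26, 102.211.246.128/26, 102.211.246.192/26


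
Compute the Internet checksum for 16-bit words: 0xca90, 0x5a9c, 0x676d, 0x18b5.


Sum all words (with carry folding):
+ 0xca90 = 0xca90
+ 0x5a9c = 0x252d
+ 0x676d = 0x8c9a
+ 0x18b5 = 0xa54f
One's complement: ~0xa54f
Checksum = 0x5ab0


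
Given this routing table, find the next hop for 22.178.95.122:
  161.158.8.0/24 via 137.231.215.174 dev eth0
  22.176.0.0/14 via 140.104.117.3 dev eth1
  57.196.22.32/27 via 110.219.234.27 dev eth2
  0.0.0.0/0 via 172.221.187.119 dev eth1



Longest prefix match for 22.178.95.122:
  /24 161.158.8.0: no
  /14 22.176.0.0: MATCH
  /27 57.196.22.32: no
  /0 0.0.0.0: MATCH
Selected: next-hop 140.104.117.3 via eth1 (matched /14)


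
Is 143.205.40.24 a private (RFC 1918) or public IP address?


RFC 1918 private ranges:
  10.0.0.0/8 (10.0.0.0 - 10.255.255.255)
  172.16.0.0/12 (172.16.0.0 - 172.31.255.255)
  192.168.0.0/16 (192.168.0.0 - 192.168.255.255)
Public (not in any RFC 1918 range)


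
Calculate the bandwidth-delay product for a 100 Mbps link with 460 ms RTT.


BDP = bandwidth * RTT
= 100 Mbps * 460 ms
= 100 * 1e6 * 460 / 1000 bits
= 46000000 bits
= 5750000 bytes
= 5615.2344 KB
BDP = 46000000 bits (5750000 bytes)


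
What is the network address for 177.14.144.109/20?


IP:   10110001.00001110.10010000.01101101
Mask: 11111111.11111111.11110000.00000000
AND operation:
Net:  10110001.00001110.10010000.00000000
Network: 177.14.144.0/20


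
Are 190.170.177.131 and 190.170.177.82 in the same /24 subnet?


Mask: 255.255.255.0
190.170.177.131 AND mask = 190.170.177.0
190.170.177.82 AND mask = 190.170.177.0
Yes, same subnet (190.170.177.0)


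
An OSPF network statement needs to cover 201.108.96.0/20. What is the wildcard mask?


Subnet mask: 255.255.240.0
Wildcard = 255.255.255.255 - subnet mask
255 - 255 = 0
255 - 255 = 0
255 - 240 = 15
255 - 0 = 255
Wildcard: 0.0.15.255


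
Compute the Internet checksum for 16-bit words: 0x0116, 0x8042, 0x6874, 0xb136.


Sum all words (with carry folding):
+ 0x0116 = 0x0116
+ 0x8042 = 0x8158
+ 0x6874 = 0xe9cc
+ 0xb136 = 0x9b03
One's complement: ~0x9b03
Checksum = 0x64fc


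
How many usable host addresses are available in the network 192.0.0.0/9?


Host bits = 32 - 9 = 23
Total addresses = 2^23 = 8388608
Usable = total - 2 (network and broadcast)
Usable hosts: 8388606


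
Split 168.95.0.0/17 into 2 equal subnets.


New prefix = 17 + 1 = 18
Each subnet has 16384 addresses
  168.95.0.0/18
  168.95.64.0/18
Subnets: 168.95.0.0/18, 168.95.64.0/18


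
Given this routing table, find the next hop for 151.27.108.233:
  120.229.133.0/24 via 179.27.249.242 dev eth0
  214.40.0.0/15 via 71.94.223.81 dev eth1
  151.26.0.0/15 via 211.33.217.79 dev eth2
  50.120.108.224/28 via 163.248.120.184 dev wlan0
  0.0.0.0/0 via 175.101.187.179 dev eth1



Longest prefix match for 151.27.108.233:
  /24 120.229.133.0: no
  /15 214.40.0.0: no
  /15 151.26.0.0: MATCH
  /28 50.120.108.224: no
  /0 0.0.0.0: MATCH
Selected: next-hop 211.33.217.79 via eth2 (matched /15)


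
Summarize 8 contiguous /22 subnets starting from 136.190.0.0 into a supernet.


Original prefix: /22
Number of subnets: 8 = 2^3
New prefix = 22 - 3 = 19
Supernet: 136.190.0.0/19


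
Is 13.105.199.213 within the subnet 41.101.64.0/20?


Subnet network: 41.101.64.0
Test IP AND mask: 13.105.192.0
No, 13.105.199.213 is not in 41.101.64.0/20
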